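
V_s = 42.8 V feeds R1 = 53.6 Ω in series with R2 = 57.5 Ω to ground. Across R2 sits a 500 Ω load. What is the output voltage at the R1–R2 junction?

First combine the lower leg with the load: R2 ‖ R_L = 51.57 Ω.
Then V_out = V_s · R2'/(R1 + R2') = 42.8 × 51.57/105.2 = 20.99 V.
(Unloaded it would be 22.2 V; the load pulls it down.)

V_out ≈ 21.0 V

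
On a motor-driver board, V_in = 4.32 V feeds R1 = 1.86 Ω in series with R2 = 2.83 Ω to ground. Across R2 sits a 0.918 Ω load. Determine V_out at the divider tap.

V_out ≈ 1.17 V

R2 ‖ R_L = (2.83 × 0.918)/(2.83 + 0.918) = 0.6932 Ω.
Voltage divider with the loaded lower leg: V_out = 4.32 × 0.6932/(1.86 + 0.6932) = 4.32 × 0.2715 = 1.173 V.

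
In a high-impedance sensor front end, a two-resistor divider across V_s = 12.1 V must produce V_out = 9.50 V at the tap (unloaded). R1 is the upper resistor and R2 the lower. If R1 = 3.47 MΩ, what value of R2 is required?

R2 ≈ 12.7 MΩ

V_out/V_s = R2/(R1+R2) = 0.7851.
Rearranging, R2 = R1·k/(1−k) = 3.47 × 3.654 = 12.68 MΩ.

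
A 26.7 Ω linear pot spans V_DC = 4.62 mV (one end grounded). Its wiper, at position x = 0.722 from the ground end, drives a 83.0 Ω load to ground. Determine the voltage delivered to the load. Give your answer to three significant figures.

Split the track: R_lower = x·R_p = 19.28 Ω, R_upper = (1−x)·R_p = 7.423 Ω.
Lower segment in parallel with the load: 19.28 ‖ 83.0 = 15.64 Ω.
Loaded-divider output: V_out = 4.62 × 0.6782 = 3.133 mV.
(Unloaded: V_out = x·V_DC = 3.34 mV.)

V_out ≈ 3.13 mV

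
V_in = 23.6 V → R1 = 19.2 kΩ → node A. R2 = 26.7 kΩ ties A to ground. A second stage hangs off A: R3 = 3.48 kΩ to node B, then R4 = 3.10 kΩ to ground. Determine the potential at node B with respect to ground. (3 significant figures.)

V_B ≈ 2.40 V

The second stage (R3 + R4 = 6.580 kΩ) loads node A in parallel with R2.
R2 ‖ (R3+R4) = 5.279 kΩ.
First divider: V_A = V_in · 5.279/(19.2 + 5.279) = 5.089 V.
Then the unloaded second divider: V_B = V_A × R4/(R3+R4) = 5.089 × 0.4711 = 2.398 V.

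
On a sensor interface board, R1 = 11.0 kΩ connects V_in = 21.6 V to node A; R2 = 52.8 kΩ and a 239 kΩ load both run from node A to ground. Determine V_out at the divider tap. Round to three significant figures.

First combine the lower leg with the load: R2 ‖ R_L = 43.25 kΩ.
Now apply the divider: V_out = 21.6 × 0.7972 = 17.22 V.

V_out ≈ 17.2 V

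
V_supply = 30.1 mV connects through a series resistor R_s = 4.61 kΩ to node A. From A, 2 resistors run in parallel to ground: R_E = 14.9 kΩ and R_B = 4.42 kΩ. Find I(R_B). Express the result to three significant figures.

I ≈ 2.89 µA

Equivalent of the parallel group: R_p = 3.409 kΩ.
V_A by voltage divider: V_A = 30.1 × 3.409/(4.61 + 3.409) = 12.80 mV.
Branch current I = V_A/R_B = 12.80/4.42 = 2.895 µA.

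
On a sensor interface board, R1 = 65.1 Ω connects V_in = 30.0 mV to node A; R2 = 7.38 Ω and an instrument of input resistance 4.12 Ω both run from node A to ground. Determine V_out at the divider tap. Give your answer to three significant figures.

V_out ≈ 1.17 mV

First combine the lower leg with the load: R2 ‖ R_L = 2.644 Ω.
Then V_out = V_in · R2'/(R1 + R2') = 30.0 × 2.644/67.74 = 1.171 mV.
(Unloaded it would be 3.05 mV; the load pulls it down.)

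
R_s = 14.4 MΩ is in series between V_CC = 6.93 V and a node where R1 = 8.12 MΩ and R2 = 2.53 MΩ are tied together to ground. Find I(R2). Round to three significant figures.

I ≈ 0.324 µA

Parallel bank: R_p = 1/(1/8.12 + 1/2.53) = 1.929 MΩ.
V_A by voltage divider: V_A = 6.93 × 1.929/(14.4 + 1.929) = 0.8187 V.
I(R2) = V_A / R2 = 0.8187/2.53 = 0.3236 µA.
(Equivalently: I_total = 0.4244 µA, then current-divider fraction G_k/ΣG = 0.7624.)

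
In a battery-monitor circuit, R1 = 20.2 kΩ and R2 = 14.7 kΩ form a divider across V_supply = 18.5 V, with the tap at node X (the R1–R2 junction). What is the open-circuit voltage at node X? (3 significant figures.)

V_th is the unloaded tap voltage: V_supply · R2/(R1+R2) = 18.5 × 0.4212 = 7.792 V.

V_th ≈ 7.79 V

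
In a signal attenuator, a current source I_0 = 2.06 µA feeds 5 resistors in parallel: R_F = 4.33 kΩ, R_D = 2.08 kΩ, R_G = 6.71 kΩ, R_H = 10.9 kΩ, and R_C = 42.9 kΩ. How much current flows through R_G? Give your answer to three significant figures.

I ≈ 0.315 µA

Total conductance ΣG = 1/4.33 + 1/2.08 + 1/6.71 + 1/10.9 + 1/42.9 = 0.9758 (units of 1/kΩ).
By the current-divider rule, I = I_0 · G_k/ΣG = 2.06 × 0.1527 = 0.3146 µA.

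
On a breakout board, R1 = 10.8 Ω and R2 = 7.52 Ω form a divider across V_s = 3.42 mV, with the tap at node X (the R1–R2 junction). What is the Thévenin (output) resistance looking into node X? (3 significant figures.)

R_th ≈ 4.43 Ω

With V_s suppressed (replaced by a short), R_th = R1 ‖ R2 = (10.80 × 7.52)/(10.80 + 7.52) = 4.433 Ω.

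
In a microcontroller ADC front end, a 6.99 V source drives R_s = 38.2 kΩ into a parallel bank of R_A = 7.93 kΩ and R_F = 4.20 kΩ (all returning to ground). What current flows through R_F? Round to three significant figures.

I ≈ 0.112 mA

Parallel bank: R_p = 1/(1/7.93 + 1/4.20) = 2.746 kΩ.
V_A by voltage divider: V_A = 6.99 × 2.746/(38.2 + 2.746) = 0.4687 V.
Branch current I = V_A/R_F = 0.4687/4.20 = 0.1116 mA.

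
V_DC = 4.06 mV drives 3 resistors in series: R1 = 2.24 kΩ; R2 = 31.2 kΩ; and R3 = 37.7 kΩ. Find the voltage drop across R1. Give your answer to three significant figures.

V ≈ 0.128 mV

ΣR = 2.24 + 31.2 + 37.7 = 71.14 kΩ.
V = V_DC · R/ΣR = 4.06 × 0.03149 = 0.1278 mV.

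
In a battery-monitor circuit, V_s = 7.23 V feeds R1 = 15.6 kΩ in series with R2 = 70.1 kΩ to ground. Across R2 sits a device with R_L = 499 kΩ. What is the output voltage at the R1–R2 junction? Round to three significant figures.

The load sits in parallel with R2, giving an effective lower resistance R2' = R2·R_L/(R2+R_L) = 61.47 kΩ.
Now apply the divider: V_out = 7.23 × 0.7976 = 5.766 V.
(Unloaded it would be 5.91 V; the load pulls it down.)

V_out ≈ 5.77 V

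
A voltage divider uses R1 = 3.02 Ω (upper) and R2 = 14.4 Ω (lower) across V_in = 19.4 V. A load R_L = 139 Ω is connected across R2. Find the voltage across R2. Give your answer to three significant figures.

The load sits in parallel with R2, giving an effective lower resistance R2' = R2·R_L/(R2+R_L) = 13.05 Ω.
Then V_out = V_in · R2'/(R1 + R2') = 19.4 × 13.05/16.07 = 15.75 V.

V_out ≈ 15.8 V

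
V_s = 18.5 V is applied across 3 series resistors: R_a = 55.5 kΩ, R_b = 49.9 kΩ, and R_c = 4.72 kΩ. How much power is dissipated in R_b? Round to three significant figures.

Series current I = V_s/ΣR = 18.5/110.1 = 0.1680 mA.
P = I²R = 0.02822 × 49.9 = 1.408 mW.

P ≈ 1.41 mW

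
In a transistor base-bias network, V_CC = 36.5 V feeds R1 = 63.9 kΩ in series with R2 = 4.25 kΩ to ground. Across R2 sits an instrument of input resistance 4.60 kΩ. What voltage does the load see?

First combine the lower leg with the load: R2 ‖ R_L = 2.209 kΩ.
Then V_out = V_CC · R2'/(R1 + R2') = 36.5 × 2.209/66.11 = 1.220 V.
(Unloaded it would be 2.28 V; the load pulls it down.)

V_out ≈ 1.22 V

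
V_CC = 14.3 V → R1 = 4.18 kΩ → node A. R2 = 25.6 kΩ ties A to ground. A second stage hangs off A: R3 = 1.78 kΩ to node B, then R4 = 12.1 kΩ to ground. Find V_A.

Looking into the second stage from A: R3 + R4 = 13.88 kΩ appears in parallel with R2.
R2 ‖ (R3+R4) = 9.000 kΩ.
So V_A = 14.3 × 0.6829 = 9.765 V.

V_A ≈ 9.76 V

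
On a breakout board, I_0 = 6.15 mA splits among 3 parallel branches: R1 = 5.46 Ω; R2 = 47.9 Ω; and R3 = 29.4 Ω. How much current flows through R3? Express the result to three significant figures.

I ≈ 0.879 mA

Conductances: ΣG = 1/5.46 + 1/47.9 + 1/29.4 = 0.2380 (1/Ω).
R3 takes the fraction G_k/ΣG = 0.03401/0.2380 = 0.1429, so I = 6.15 × 0.1429 = 0.8788 mA.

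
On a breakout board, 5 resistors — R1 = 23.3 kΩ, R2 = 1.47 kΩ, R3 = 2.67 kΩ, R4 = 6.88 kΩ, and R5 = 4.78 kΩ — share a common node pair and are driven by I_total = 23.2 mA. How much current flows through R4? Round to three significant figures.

Total conductance ΣG = 1/23.3 + 1/1.47 + 1/2.67 + 1/6.88 + 1/4.78 = 1.452 (units of 1/kΩ).
By the current-divider rule, I = I_total · G_k/ΣG = 23.2 × 0.1001 = 2.322 mA.

I ≈ 2.32 mA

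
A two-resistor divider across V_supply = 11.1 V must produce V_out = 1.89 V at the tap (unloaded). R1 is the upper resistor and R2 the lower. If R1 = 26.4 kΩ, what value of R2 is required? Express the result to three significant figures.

Required fraction k = V_out/V_supply = 0.1703.
So R2 = R1 · V_out/(V_supply − V_out) = 26.4 × 1.89/(11.1 − 1.89) = 26.4 × 0.2052 = 5.418 kΩ.

R2 ≈ 5.42 kΩ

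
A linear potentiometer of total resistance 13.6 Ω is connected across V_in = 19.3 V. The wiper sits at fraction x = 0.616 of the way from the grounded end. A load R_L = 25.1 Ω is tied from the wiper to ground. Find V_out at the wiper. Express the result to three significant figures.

V_out ≈ 10.5 V

Lower segment x·R_p = 8.378 Ω; upper segment (1−x)·R_p = 5.222 Ω.
R_L loads the lower segment: effective lower R = 6.281 Ω.
V_out = 19.3 × 6.281/(5.222 + 6.281) = 10.54 V.
(Unloaded: V_out = x·V_in = 11.9 V.)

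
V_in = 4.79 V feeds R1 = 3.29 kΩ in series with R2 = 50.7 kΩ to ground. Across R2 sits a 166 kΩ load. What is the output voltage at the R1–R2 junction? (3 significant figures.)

R2 ‖ R_L = (50.7 × 166)/(50.7 + 166) = 38.84 kΩ.
Now apply the divider: V_out = 4.79 × 0.9219 = 4.416 V.

V_out ≈ 4.42 V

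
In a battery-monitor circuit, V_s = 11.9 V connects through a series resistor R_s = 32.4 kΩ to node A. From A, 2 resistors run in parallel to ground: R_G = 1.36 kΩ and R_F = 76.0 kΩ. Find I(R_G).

I ≈ 0.347 mA

Equivalent of the parallel group: R_p = 1.336 kΩ.
V_A by voltage divider: V_A = 11.9 × 1.336/(32.4 + 1.336) = 0.4713 V.
I(R_G) = V_A / R_G = 0.4713/1.36 = 0.3465 mA.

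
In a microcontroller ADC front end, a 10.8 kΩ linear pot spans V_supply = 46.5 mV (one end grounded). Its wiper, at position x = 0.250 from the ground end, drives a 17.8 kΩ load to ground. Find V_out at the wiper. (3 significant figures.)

V_out ≈ 10.4 mV

Split the track: R_lower = x·R_p = 2.700 kΩ, R_upper = (1−x)·R_p = 8.100 kΩ.
(x·R_p) ‖ R_L = 2.344 kΩ.
Then V_out = V_supply · 2.344/(8.100 + 2.344) = 10.44 mV.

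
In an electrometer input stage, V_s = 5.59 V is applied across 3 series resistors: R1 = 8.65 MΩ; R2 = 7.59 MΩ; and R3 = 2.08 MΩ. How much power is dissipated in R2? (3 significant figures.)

The common current is I = 5.59/18.32 = 0.3051 µA.
P = I²R = 0.09310 × 7.59 = 0.7067 µW.

P ≈ 0.707 µW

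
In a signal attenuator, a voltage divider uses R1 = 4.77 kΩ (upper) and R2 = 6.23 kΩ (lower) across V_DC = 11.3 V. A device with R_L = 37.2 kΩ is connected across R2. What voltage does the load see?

V_out ≈ 5.97 V

R2 ‖ R_L = (6.23 × 37.2)/(6.23 + 37.2) = 5.336 kΩ.
Voltage divider with the loaded lower leg: V_out = 11.3 × 5.336/(4.77 + 5.336) = 11.3 × 0.5280 = 5.967 V.
(Unloaded it would be 6.40 V; the load pulls it down.)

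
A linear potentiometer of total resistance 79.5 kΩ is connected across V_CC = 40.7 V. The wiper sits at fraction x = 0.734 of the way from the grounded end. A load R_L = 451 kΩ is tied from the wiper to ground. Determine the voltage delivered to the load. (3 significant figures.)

The pot divides into 21.15 kΩ above the wiper and 58.35 kΩ below.
R_L loads the lower segment: effective lower R = 51.67 kΩ.
V_out = 40.7 × 51.67/(21.15 + 51.67) = 28.88 V.

V_out ≈ 28.9 V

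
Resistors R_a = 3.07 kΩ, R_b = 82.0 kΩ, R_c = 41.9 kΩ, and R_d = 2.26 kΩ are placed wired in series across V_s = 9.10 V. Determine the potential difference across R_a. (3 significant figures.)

Series total: ΣR = 3.07 + 82.0 + 41.9 + 2.26 = 129.2 kΩ.
Voltage divider: V = V_s · (3.070 / 129.2) = 9.10 × 0.02376 = 0.2162 V.

V ≈ 0.216 V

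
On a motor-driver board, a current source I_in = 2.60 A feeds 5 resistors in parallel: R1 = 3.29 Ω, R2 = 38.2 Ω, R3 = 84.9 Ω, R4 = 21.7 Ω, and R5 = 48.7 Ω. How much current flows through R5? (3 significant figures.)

I ≈ 0.131 A

ΣG = 1/3.29 + 1/38.2 + 1/84.9 + 1/21.7 + 1/48.7 = 0.4085.
R5 takes the fraction G_k/ΣG = 0.02053/0.4085 = 0.05026, so I = 2.60 × 0.05026 = 0.1307 A.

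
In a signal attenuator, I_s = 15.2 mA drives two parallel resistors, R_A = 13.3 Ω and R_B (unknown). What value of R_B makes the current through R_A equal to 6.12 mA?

R_B ≈ 8.96 Ω

Two-branch current divider: I_A = I_s · R_B/(R_A + R_B).
6.12/15.2 = R_B/(R_A + R_B) → R_B = R_A · (0.4026)/(1 − 0.4026) = 13.3 × 0.6740 = 8.964 Ω.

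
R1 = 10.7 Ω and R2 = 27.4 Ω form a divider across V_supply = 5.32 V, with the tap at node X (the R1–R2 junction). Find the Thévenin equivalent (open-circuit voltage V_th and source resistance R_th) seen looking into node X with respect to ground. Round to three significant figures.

With X open, the divider is unloaded: V_th = 5.32 × 27.4/38.10 = 3.826 V.
Zeroing V_supply shorts the top of R1 to ground, so R_th = R1 ‖ R2 = 7.695 Ω.

V_th ≈ 3.83 V, R_th ≈ 7.70 Ω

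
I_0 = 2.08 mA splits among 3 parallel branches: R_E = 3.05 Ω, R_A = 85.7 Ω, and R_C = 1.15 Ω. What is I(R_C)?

Conductances: ΣG = 1/3.05 + 1/85.7 + 1/1.15 = 1.209 (1/Ω).
By the current-divider rule, I = I_0 · G_k/ΣG = 2.08 × 0.7192 = 1.496 mA.

I ≈ 1.50 mA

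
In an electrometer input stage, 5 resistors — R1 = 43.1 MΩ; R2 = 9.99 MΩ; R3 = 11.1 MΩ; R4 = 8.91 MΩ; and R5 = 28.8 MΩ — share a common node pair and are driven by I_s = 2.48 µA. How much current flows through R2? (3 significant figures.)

Total conductance ΣG = 1/43.1 + 1/9.99 + 1/11.1 + 1/8.91 + 1/28.8 = 0.3603 (units of 1/MΩ).
R2 takes the fraction G_k/ΣG = 0.1001/0.3603 = 0.2778, so I = 2.48 × 0.2778 = 0.6889 µA.

I ≈ 0.689 µA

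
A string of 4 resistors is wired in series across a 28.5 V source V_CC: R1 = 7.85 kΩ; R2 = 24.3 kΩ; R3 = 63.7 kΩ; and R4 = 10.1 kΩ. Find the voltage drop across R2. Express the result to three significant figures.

ΣR = 7.85 + 24.3 + 63.7 + 10.1 = 106.0 kΩ.
V = V_CC · R/ΣR = 28.5 × 0.2294 = 6.537 V.

V ≈ 6.54 V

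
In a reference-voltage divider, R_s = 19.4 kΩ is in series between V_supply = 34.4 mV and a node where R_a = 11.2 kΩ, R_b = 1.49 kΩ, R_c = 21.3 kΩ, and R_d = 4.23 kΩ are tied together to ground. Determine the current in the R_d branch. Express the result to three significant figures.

I ≈ 0.383 µA

Equivalent of the parallel group: R_p = 0.9581 kΩ.
Node voltage V_A = V_supply · R_p/(R_s + R_p) = 34.4 × 0.04706 = 1.619 mV.
Branch current I = V_A/R_d = 1.619/4.23 = 0.3827 µA.
(Check via current divider: I_total = 1.690 µA; share G_k/ΣG = 0.2265 → same result.)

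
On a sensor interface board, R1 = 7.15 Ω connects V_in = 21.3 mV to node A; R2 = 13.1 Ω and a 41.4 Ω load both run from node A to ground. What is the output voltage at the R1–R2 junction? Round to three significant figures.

First combine the lower leg with the load: R2 ‖ R_L = 9.951 Ω.
Then V_out = V_in · R2'/(R1 + R2') = 21.3 × 9.951/17.10 = 12.39 mV.
(Unloaded it would be 13.8 mV; the load pulls it down.)

V_out ≈ 12.4 mV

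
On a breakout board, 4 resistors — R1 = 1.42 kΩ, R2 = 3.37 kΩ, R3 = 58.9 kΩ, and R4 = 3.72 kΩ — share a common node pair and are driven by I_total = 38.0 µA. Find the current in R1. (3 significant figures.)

Total conductance ΣG = 1/1.42 + 1/3.37 + 1/58.9 + 1/3.72 = 1.287 (units of 1/kΩ).
R1 takes the fraction G_k/ΣG = 0.7042/1.287 = 0.5473, so I = 38.0 × 0.5473 = 20.80 µA.

I ≈ 20.8 µA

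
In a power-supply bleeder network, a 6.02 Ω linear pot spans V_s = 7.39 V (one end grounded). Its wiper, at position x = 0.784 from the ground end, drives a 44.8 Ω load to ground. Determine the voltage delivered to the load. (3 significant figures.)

Split the track: R_lower = x·R_p = 4.720 Ω, R_upper = (1−x)·R_p = 1.300 Ω.
(x·R_p) ‖ R_L = 4.270 Ω.
Then V_out = V_s · 4.270/(1.300 + 4.270) = 5.665 V.
(Unloaded: V_out = x·V_s = 5.79 V.)

V_out ≈ 5.66 V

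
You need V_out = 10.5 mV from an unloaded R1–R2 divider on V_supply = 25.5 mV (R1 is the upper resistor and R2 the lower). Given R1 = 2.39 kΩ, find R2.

R2 ≈ 1.67 kΩ

The divider ratio is R2/(R1+R2) = 10.5/25.5 = 0.4118.
So R2 = R1 · V_out/(V_supply − V_out) = 2.39 × 10.5/(25.5 − 10.5) = 2.39 × 0.7000 = 1.673 kΩ.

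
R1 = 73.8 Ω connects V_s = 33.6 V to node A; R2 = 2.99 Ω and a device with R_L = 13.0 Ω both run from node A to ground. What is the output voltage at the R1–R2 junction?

R2 ‖ R_L = (2.99 × 13.0)/(2.99 + 13.0) = 2.431 Ω.
Now apply the divider: V_out = 33.6 × 0.03189 = 1.071 V.

V_out ≈ 1.07 V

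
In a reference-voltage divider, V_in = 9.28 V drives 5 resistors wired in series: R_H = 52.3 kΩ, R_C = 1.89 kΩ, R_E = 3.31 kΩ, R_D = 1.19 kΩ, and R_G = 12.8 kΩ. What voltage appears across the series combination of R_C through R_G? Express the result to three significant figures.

V ≈ 2.49 V

ΣR = 52.3 + 1.89 + 3.31 + 1.19 + 12.8 = 71.49 kΩ.
R_{R_C..R_G} = 1.89 + 3.31 + 1.19 + 12.8 = 19.19 kΩ.
By the voltage-divider rule, V = 9.28 × 19.19/71.49 = 2.491 V.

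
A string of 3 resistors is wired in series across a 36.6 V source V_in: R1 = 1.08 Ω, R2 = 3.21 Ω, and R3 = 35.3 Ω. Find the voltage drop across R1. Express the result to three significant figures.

Series total: ΣR = 1.08 + 3.21 + 35.3 = 39.59 Ω.
Voltage divider: V = V_in · (1.080 / 39.59) = 36.6 × 0.02728 = 0.9984 V.

V ≈ 0.998 V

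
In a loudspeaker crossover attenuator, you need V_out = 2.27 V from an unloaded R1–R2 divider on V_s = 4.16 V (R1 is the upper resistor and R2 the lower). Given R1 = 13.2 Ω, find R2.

Required fraction k = V_out/V_s = 0.5457.
R2 = R1 · 0.5457/(1 − 0.5457) = 15.85 Ω.

R2 ≈ 15.9 Ω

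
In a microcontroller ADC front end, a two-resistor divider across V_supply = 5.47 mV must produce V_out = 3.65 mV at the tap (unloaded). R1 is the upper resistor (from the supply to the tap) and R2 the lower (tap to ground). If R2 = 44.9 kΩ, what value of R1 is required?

Required fraction k = V_out/V_supply = 0.6673.
Rearranging, R1 = R2·(1−k)/k = 44.9 × 0.4986 = 22.39 kΩ.

R1 ≈ 22.4 kΩ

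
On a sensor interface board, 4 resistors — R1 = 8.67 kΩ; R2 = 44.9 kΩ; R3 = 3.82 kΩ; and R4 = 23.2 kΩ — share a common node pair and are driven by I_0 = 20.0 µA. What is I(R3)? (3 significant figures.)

I ≈ 11.8 µA

ΣG = 1/8.67 + 1/44.9 + 1/3.82 + 1/23.2 = 0.4425.
By the current-divider rule, I = I_0 · G_k/ΣG = 20.0 × 0.5916 = 11.83 µA.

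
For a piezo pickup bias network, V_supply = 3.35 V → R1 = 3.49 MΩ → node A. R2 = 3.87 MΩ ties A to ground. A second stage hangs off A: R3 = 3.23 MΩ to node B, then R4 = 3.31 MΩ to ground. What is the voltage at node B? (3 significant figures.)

Node A sees R2 in parallel with the series input of stage 2, R3 + R4 = 6.540 MΩ.
Effective lower resistance at A: R2 ‖ 6.540 = 2.431 MΩ.
So V_A = 3.35 × 0.4106 = 1.376 V.
Then the unloaded second divider: V_B = V_A × R4/(R3+R4) = 1.376 × 0.5061 = 0.6962 V.

V_B ≈ 0.696 V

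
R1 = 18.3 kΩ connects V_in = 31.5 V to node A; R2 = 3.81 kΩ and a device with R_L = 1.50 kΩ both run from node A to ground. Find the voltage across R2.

V_out ≈ 1.75 V

The load sits in parallel with R2, giving an effective lower resistance R2' = R2·R_L/(R2+R_L) = 1.076 kΩ.
Voltage divider with the loaded lower leg: V_out = 31.5 × 1.076/(18.3 + 1.076) = 31.5 × 0.05555 = 1.750 V.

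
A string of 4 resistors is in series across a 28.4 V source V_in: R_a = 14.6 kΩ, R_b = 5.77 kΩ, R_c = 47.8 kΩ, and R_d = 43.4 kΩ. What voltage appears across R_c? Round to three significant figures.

Total series resistance ΣR = 14.6 + 5.77 + 47.8 + 43.4 = 111.6 kΩ.
V = V_in · R/ΣR = 28.4 × 0.4284 = 12.17 V.

V ≈ 12.2 V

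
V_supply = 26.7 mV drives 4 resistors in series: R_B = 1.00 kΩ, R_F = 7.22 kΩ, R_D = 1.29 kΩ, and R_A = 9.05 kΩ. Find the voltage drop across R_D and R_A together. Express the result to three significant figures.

V ≈ 14.9 mV

ΣR = 1.00 + 7.22 + 1.29 + 9.05 = 18.56 kΩ.
R_{R_D..R_A} = 1.29 + 9.05 = 10.34 kΩ.
Voltage divider: V = V_supply · (10.34 / 18.56) = 26.7 × 0.5571 = 14.87 mV.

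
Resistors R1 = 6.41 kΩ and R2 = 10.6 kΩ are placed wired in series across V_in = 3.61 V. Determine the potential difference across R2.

V ≈ 2.25 V

Series total: ΣR = 6.41 + 10.6 = 17.01 kΩ.
V = V_in · R/ΣR = 3.61 × 0.6232 = 2.250 V.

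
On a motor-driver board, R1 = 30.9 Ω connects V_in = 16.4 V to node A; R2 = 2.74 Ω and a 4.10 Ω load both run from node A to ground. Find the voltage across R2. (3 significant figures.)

V_out ≈ 0.828 V

R2 ‖ R_L = (2.74 × 4.10)/(2.74 + 4.10) = 1.642 Ω.
Then V_out = V_in · R2'/(R1 + R2') = 16.4 × 1.642/32.54 = 0.8277 V.
(Unloaded it would be 1.34 V; the load pulls it down.)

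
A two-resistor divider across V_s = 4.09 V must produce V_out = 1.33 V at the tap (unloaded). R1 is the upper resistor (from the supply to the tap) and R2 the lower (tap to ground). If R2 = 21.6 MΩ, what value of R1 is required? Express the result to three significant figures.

Required fraction k = V_out/V_s = 0.3252.
So R1 = R2 · (V_s/V_out − 1) = 21.6 × (4.09/1.33 − 1) = 21.6 × 2.075 = 44.82 MΩ.

R1 ≈ 44.8 MΩ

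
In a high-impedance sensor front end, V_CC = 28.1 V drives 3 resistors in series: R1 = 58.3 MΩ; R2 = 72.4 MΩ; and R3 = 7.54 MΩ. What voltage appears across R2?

Series total: ΣR = 58.3 + 72.4 + 7.54 = 138.2 MΩ.
By the voltage-divider rule, V = 28.1 × 72.40/138.2 = 14.72 V.

V ≈ 14.7 V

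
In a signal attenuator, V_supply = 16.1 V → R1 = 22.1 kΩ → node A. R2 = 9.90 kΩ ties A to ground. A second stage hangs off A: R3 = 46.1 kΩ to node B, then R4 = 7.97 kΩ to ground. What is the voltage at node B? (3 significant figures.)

V_B ≈ 0.652 V

Looking into the second stage from A: R3 + R4 = 54.07 kΩ appears in parallel with R2.
R2 ‖ (R3+R4) = 8.368 kΩ.
So V_A = 16.1 × 0.2746 = 4.422 V.
Then the unloaded second divider: V_B = V_A × R4/(R3+R4) = 4.422 × 0.1474 = 0.6518 V.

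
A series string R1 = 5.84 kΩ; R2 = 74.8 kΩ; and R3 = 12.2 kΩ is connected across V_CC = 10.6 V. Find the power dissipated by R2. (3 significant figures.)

ΣR = 92.84 kΩ → I = 10.6/92.84 = 0.1142 mA.
V(R2) = I·R = 8.540 V; P = V·I = 8.540 × 0.1142 = 0.9751 mW.

P ≈ 0.975 mW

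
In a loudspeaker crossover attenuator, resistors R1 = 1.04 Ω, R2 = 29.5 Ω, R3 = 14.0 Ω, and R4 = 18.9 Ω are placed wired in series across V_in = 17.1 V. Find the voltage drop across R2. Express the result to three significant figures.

Series total: ΣR = 1.04 + 29.5 + 14.0 + 18.9 = 63.44 Ω.
Voltage divider: V = V_in · (29.50 / 63.44) = 17.1 × 0.4650 = 7.952 V.

V ≈ 7.95 V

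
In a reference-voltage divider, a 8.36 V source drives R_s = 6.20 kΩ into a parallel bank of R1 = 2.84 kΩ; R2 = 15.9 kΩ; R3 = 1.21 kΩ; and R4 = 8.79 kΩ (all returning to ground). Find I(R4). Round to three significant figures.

Combine the parallel branches: R_p = (1/2.84 + 1/15.9 + 1/1.21 + 1/8.79)⁻¹ = 0.7379 kΩ.
V_A by voltage divider: V_A = 8.36 × 0.7379/(6.20 + 0.7379) = 0.8891 V.
I(R4) = V_A / R4 = 0.8891/8.79 = 0.1012 mA.

I ≈ 0.101 mA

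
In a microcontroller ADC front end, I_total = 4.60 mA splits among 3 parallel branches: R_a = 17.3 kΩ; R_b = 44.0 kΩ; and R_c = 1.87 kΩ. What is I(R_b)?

Conductances: ΣG = 1/17.3 + 1/44.0 + 1/1.87 = 0.6153 (1/kΩ).
Current divider: I(R_b) = I_total · G_k/ΣG = 4.60 × (0.02273/0.6153) = 4.60 × 0.03694 = 0.1699 mA.

I ≈ 0.170 mA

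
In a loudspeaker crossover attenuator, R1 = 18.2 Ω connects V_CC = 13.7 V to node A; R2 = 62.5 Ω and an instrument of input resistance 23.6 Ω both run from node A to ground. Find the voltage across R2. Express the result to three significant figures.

V_out ≈ 6.64 V

R2 ‖ R_L = (62.5 × 23.6)/(62.5 + 23.6) = 17.13 Ω.
Then V_out = V_CC · R2'/(R1 + R2') = 13.7 × 17.13/35.33 = 6.643 V.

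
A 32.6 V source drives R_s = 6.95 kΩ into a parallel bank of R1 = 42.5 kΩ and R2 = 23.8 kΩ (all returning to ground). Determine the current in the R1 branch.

I ≈ 0.527 mA

Equivalent of the parallel group: R_p = 15.26 kΩ.
V_A by voltage divider: V_A = 32.6 × 15.26/(6.95 + 15.26) = 22.40 V.
Branch current I = V_A/R1 = 22.40/42.5 = 0.5270 mA.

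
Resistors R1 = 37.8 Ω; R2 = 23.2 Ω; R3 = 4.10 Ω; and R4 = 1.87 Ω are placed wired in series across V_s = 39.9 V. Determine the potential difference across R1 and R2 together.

Series total: ΣR = 37.8 + 23.2 + 4.10 + 1.87 = 66.97 Ω.
R_{R1..R2} = 37.8 + 23.2 = 61.00 Ω.
Voltage divider: V = V_s · (61.00 / 66.97) = 39.9 × 0.9109 = 36.34 V.

V ≈ 36.3 V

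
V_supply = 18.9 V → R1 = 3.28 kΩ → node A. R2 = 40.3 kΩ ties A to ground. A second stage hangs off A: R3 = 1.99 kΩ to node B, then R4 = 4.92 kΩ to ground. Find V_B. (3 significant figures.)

V_B ≈ 8.65 V

Node A sees R2 in parallel with the series input of stage 2, R3 + R4 = 6.910 kΩ.
R2 ‖ (R3+R4) = 5.899 kΩ.
So V_A = 18.9 × 0.6426 = 12.15 V.
V_B = V_A × 0.7120 = 8.648 V.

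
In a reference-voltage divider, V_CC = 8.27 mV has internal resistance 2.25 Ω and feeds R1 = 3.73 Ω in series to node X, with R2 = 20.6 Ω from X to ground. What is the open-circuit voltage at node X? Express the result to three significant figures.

R1' = 2.25 + 3.73 = 5.980 Ω (source resistance + R1).
With X open, the divider is unloaded: V_th = 8.27 × 20.6/26.58 = 6.409 mV.

V_th ≈ 6.41 mV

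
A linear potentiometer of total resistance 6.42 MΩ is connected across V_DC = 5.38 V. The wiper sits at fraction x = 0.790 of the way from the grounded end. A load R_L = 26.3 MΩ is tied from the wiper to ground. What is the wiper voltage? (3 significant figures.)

Split the track: R_lower = x·R_p = 5.072 MΩ, R_upper = (1−x)·R_p = 1.348 MΩ.
(x·R_p) ‖ R_L = 4.252 MΩ.
Then V_out = V_DC · 4.252/(1.348 + 4.252) = 4.085 V.

V_out ≈ 4.08 V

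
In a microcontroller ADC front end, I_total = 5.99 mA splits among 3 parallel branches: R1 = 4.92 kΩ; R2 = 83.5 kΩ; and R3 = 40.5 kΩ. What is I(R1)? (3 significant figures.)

I ≈ 5.07 mA

Conductances: ΣG = 1/4.92 + 1/83.5 + 1/40.5 = 0.2399 (1/kΩ).
By the current-divider rule, I = I_total · G_k/ΣG = 5.99 × 0.8472 = 5.075 mA.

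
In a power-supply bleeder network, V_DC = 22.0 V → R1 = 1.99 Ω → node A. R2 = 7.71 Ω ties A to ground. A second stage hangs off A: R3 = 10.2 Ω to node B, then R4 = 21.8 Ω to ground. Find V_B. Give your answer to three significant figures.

Looking into the second stage from A: R3 + R4 = 32.00 Ω appears in parallel with R2.
R2 ‖ (R3+R4) = 6.213 Ω.
V_A = 22.0 × 6.213/(1.99 + 6.213) = 16.66 V.
V_B = V_A × 0.6813 = 11.35 V.

V_B ≈ 11.4 V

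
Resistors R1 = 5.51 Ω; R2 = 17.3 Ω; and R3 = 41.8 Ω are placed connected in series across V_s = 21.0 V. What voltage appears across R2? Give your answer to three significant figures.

V ≈ 5.62 V

Total series resistance ΣR = 5.51 + 17.3 + 41.8 = 64.61 Ω.
Voltage divider: V = V_s · (17.30 / 64.61) = 21.0 × 0.2678 = 5.623 V.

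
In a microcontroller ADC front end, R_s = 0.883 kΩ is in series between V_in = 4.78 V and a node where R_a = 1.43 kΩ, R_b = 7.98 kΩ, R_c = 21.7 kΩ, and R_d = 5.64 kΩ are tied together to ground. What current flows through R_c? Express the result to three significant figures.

I ≈ 0.114 mA

Equivalent of the parallel group: R_p = 0.9542 kΩ.
V_A = 4.78 × 0.9542/1.837 = 2.483 V.
I(R_c) = V_A / R_c = 2.483/21.7 = 0.1144 mA.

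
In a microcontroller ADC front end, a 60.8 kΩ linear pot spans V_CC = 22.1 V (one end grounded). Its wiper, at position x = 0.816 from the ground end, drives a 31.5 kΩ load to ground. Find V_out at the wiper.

V_out ≈ 14.0 V

Split the track: R_lower = x·R_p = 49.61 kΩ, R_upper = (1−x)·R_p = 11.19 kΩ.
R_L loads the lower segment: effective lower R = 19.27 kΩ.
Then V_out = V_CC · 19.27/(11.19 + 19.27) = 13.98 V.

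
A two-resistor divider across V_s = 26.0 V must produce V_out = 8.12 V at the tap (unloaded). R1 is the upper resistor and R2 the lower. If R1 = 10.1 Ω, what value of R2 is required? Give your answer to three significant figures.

R2 ≈ 4.59 Ω

V_out/V_s = R2/(R1+R2) = 0.3123.
R2 = R1 · 0.3123/(1 − 0.3123) = 4.587 Ω.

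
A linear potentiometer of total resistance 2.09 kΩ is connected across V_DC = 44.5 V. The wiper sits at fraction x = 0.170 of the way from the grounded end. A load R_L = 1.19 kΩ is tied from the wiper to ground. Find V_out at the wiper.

Lower segment x·R_p = 0.3553 kΩ; upper segment (1−x)·R_p = 1.735 kΩ.
Lower segment in parallel with the load: 0.3553 ‖ 1.19 = 0.2736 kΩ.
V_out = 44.5 × 0.2736/(1.735 + 0.2736) = 6.063 V.

V_out ≈ 6.06 V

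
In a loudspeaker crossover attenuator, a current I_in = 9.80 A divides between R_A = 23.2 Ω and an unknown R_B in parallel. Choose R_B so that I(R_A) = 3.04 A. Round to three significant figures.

The fraction through R_A equals R_B/(R_A+R_B).
With f = 0.3102, R_B = R_A · f/(1−f) = 23.2 × 0.4497 = 10.43 Ω.

R_B ≈ 10.4 Ω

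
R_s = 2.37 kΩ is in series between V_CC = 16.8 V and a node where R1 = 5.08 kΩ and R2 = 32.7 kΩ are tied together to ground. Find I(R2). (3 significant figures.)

I ≈ 0.334 mA

Equivalent of the parallel group: R_p = 4.397 kΩ.
V_A by voltage divider: V_A = 16.8 × 4.397/(2.37 + 4.397) = 10.92 V.
I(R2) = V_A / R2 = 10.92/32.7 = 0.3338 mA.
(Check via current divider: I_total = 2.483 mA; share G_k/ΣG = 0.1345 → same result.)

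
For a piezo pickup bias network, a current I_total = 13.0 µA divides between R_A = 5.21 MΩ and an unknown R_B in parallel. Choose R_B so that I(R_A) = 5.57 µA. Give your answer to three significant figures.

R_B ≈ 3.91 MΩ

Two-branch current divider: I_A = I_total · R_B/(R_A + R_B).
5.57/13.0 = R_B/(R_A + R_B) → R_B = R_A · (0.4285)/(1 − 0.4285) = 5.21 × 0.7497 = 3.906 MΩ.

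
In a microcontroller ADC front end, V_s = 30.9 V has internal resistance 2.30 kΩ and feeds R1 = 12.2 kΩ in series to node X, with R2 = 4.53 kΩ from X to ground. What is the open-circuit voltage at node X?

V_th ≈ 7.36 V

R1' = 2.30 + 12.2 = 14.50 kΩ (source resistance + R1).
With X open, the divider is unloaded: V_th = 30.9 × 4.53/19.03 = 7.356 V.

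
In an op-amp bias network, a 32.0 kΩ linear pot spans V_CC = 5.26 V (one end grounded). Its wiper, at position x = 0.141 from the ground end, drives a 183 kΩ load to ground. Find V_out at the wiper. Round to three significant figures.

V_out ≈ 0.726 V

Split the track: R_lower = x·R_p = 4.512 kΩ, R_upper = (1−x)·R_p = 27.49 kΩ.
Lower segment in parallel with the load: 4.512 ‖ 183 = 4.403 kΩ.
V_out = 5.26 × 4.403/(27.49 + 4.403) = 0.7263 V.
(Unloaded: V_out = x·V_CC = 0.742 V.)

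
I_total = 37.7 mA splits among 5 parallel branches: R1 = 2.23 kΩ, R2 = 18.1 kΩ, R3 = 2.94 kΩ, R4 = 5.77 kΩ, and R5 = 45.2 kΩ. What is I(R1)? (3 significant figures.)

I ≈ 16.3 mA

ΣG = 1/2.23 + 1/18.1 + 1/2.94 + 1/5.77 + 1/45.2 = 1.039.
Current divider: I(R1) = I_total · G_k/ΣG = 37.7 × (0.4484/1.039) = 37.7 × 0.4315 = 16.27 mA.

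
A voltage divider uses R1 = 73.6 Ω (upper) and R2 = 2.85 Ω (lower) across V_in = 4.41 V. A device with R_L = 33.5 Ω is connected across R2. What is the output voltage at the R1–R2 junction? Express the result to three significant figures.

V_out ≈ 0.152 V

The load sits in parallel with R2, giving an effective lower resistance R2' = R2·R_L/(R2+R_L) = 2.627 Ω.
Then V_out = V_in · R2'/(R1 + R2') = 4.41 × 2.627/76.23 = 0.1520 V.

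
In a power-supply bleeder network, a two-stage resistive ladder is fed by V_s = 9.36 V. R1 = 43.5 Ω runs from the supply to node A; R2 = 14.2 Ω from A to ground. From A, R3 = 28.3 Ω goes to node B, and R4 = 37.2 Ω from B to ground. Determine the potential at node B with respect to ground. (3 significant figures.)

V_B ≈ 1.12 V

The second stage (R3 + R4 = 65.50 Ω) loads node A in parallel with R2.
R2 ‖ (R3+R4) = 11.67 Ω.
So V_A = 9.36 × 0.2115 = 1.980 V.
V_B = V_A × 0.5679 = 1.124 V.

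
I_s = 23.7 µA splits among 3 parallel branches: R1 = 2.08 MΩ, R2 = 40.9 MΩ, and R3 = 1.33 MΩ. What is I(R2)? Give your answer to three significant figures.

ΣG = 1/2.08 + 1/40.9 + 1/1.33 = 1.257.
Current divider: I(R2) = I_s · G_k/ΣG = 23.7 × (0.02445/1.257) = 23.7 × 0.01945 = 0.4610 µA.

I ≈ 0.461 µA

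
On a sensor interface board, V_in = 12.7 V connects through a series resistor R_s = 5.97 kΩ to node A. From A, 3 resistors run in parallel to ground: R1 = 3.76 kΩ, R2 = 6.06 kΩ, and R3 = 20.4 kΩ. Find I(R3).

Parallel bank: R_p = 1/(1/3.76 + 1/6.06 + 1/20.4) = 2.083 kΩ.
Node voltage V_A = V_in · R_p/(R_s + R_p) = 12.7 × 0.2587 = 3.285 V.
Branch current I = V_A/R3 = 3.285/20.4 = 0.1611 mA.

I ≈ 0.161 mA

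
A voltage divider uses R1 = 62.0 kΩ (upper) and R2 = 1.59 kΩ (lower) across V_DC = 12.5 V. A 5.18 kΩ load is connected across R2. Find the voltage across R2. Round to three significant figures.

R2 ‖ R_L = (1.59 × 5.18)/(1.59 + 5.18) = 1.217 kΩ.
Voltage divider with the loaded lower leg: V_out = 12.5 × 1.217/(62.0 + 1.217) = 12.5 × 0.01924 = 0.2406 V.
(Unloaded it would be 0.313 V; the load pulls it down.)

V_out ≈ 0.241 V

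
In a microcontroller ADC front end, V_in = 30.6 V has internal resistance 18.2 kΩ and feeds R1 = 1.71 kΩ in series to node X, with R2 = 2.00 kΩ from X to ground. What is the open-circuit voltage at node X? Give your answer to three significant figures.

V_th ≈ 2.79 V

R1' = 18.2 + 1.71 = 19.91 kΩ (source resistance + R1).
V_th is the unloaded tap voltage: V_in · R2/(R1'+R2) = 30.6 × 0.09128 = 2.793 V.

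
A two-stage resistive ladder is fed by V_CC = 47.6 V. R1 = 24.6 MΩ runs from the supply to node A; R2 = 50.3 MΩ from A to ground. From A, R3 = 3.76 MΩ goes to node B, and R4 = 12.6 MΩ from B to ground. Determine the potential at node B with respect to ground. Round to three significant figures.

The second stage (R3 + R4 = 16.36 MΩ) loads node A in parallel with R2.
R2 ‖ (R3+R4) = 12.34 MΩ.
First divider: V_A = V_CC · 12.34/(24.6 + 12.34) = 15.91 V.
Then the unloaded second divider: V_B = V_A × R4/(R3+R4) = 15.91 × 0.7702 = 12.25 V.

V_B ≈ 12.2 V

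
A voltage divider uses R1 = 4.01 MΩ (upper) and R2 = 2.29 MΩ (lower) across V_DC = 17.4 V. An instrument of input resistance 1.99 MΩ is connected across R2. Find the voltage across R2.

The load sits in parallel with R2, giving an effective lower resistance R2' = R2·R_L/(R2+R_L) = 1.065 MΩ.
Now apply the divider: V_out = 17.4 × 0.2098 = 3.651 V.

V_out ≈ 3.65 V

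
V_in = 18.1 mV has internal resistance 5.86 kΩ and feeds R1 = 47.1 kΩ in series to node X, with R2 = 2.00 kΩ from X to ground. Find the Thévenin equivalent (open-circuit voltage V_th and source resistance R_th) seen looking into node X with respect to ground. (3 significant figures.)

V_th ≈ 0.659 mV, R_th ≈ 1.93 kΩ

R1' = 5.86 + 47.1 = 52.96 kΩ (source resistance + R1).
With X open, the divider is unloaded: V_th = 18.1 × 2.00/54.96 = 0.6587 mV.
Looking into X with the source shorted: R_th = R1'·R2/(R1'+R2) = 52.96 × 2.00/54.96 = 1.927 kΩ.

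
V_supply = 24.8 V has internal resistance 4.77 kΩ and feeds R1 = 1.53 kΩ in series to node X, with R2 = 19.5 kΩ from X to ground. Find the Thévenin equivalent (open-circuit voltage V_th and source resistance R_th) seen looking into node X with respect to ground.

R1' = 4.77 + 1.53 = 6.300 kΩ (source resistance + R1).
With X open, the divider is unloaded: V_th = 24.8 × 19.5/25.80 = 18.74 V.
Zeroing V_supply shorts the top of R1' to ground, so R_th = R1' ‖ R2 = 4.762 kΩ.

V_th ≈ 18.7 V, R_th ≈ 4.76 kΩ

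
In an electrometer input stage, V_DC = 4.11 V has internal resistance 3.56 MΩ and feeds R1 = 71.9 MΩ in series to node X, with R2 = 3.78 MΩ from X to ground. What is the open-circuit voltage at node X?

V_th ≈ 0.196 V

R1' = 3.56 + 71.9 = 75.46 MΩ (source resistance + R1).
V_th is the unloaded tap voltage: V_DC · R2/(R1'+R2) = 4.11 × 0.04770 = 0.1961 V.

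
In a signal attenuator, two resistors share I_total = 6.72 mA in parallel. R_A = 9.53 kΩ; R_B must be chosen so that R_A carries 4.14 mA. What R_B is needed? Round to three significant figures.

Two-branch current divider: I_A = I_total · R_B/(R_A + R_B).
With f = 0.6161, R_B = R_A · f/(1−f) = 9.53 × 1.605 = 15.29 kΩ.

R_B ≈ 15.3 kΩ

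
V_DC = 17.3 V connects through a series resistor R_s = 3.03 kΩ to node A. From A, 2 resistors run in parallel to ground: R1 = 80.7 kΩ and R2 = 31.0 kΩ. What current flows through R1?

Parallel bank: R_p = 1/(1/80.7 + 1/31.0) = 22.40 kΩ.
V_A = 17.3 × 22.40/25.43 = 15.24 V.
I(R1) = V_A / R1 = 15.24/80.7 = 0.1888 mA.
(Equivalently: I_total = 0.6804 mA, then current-divider fraction G_k/ΣG = 0.2775.)

I ≈ 0.189 mA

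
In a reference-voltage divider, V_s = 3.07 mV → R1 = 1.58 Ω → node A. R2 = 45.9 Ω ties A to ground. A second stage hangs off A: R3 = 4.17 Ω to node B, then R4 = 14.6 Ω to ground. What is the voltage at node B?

V_B ≈ 2.13 mV

Node A sees R2 in parallel with the series input of stage 2, R3 + R4 = 18.77 Ω.
R2 ‖ (R3+R4) = 13.32 Ω.
So V_A = 3.07 × 0.8940 = 2.745 mV.
V_B = V_A × 0.7778 = 2.135 mV.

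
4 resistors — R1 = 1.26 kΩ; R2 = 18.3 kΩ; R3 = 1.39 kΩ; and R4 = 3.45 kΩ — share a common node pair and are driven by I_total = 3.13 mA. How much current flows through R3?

ΣG = 1/1.26 + 1/18.3 + 1/1.39 + 1/3.45 = 1.858.
By the current-divider rule, I = I_total · G_k/ΣG = 3.13 × 0.3873 = 1.212 mA.

I ≈ 1.21 mA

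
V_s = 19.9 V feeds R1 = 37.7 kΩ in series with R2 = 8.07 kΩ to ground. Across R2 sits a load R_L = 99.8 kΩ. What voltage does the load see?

V_out ≈ 3.29 V

First combine the lower leg with the load: R2 ‖ R_L = 7.466 kΩ.
Voltage divider with the loaded lower leg: V_out = 19.9 × 7.466/(37.7 + 7.466) = 19.9 × 0.1653 = 3.290 V.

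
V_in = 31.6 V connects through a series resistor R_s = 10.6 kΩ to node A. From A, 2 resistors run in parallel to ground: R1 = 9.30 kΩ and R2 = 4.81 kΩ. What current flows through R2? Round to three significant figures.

Equivalent of the parallel group: R_p = 3.170 kΩ.
V_A by voltage divider: V_A = 31.6 × 3.170/(10.6 + 3.170) = 7.275 V.
Branch current I = V_A/R2 = 7.275/4.81 = 1.513 mA.
(Equivalently: I_total = 2.295 mA, then current-divider fraction G_k/ΣG = 0.6591.)

I ≈ 1.51 mA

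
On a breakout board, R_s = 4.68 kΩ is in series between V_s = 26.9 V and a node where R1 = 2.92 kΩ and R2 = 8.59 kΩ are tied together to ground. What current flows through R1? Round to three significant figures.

I ≈ 2.93 mA

Combine the parallel branches: R_p = (1/2.92 + 1/8.59)⁻¹ = 2.179 kΩ.
V_A = 26.9 × 2.179/6.859 = 8.546 V.
Branch current I = V_A/R1 = 8.546/2.92 = 2.927 mA.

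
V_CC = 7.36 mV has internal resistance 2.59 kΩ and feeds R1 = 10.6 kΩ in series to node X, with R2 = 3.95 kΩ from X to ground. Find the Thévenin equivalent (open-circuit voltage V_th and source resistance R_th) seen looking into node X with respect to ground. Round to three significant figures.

R1' = 2.59 + 10.6 = 13.19 kΩ (source resistance + R1).
V_th is the unloaded tap voltage: V_CC · R2/(R1'+R2) = 7.36 × 0.2305 = 1.696 mV.
Zeroing V_CC shorts the top of R1' to ground, so R_th = R1' ‖ R2 = 3.040 kΩ.

V_th ≈ 1.70 mV, R_th ≈ 3.04 kΩ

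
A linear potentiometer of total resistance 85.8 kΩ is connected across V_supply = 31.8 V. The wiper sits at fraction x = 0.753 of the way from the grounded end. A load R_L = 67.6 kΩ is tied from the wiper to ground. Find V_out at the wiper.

Split the track: R_lower = x·R_p = 64.61 kΩ, R_upper = (1−x)·R_p = 21.19 kΩ.
(x·R_p) ‖ R_L = 33.03 kΩ.
Then V_out = V_supply · 33.03/(21.19 + 33.03) = 19.37 V.

V_out ≈ 19.4 V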